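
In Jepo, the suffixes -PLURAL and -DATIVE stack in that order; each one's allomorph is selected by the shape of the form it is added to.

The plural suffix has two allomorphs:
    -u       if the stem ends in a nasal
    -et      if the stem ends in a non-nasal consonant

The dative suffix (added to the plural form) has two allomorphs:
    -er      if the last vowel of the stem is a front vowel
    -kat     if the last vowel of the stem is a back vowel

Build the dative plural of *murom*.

muromukat

*murom* — final consonant /m/ (a nasal) → -u → *muromu*.
Since the last vowel of the plural form *muromu* is /u/ (a back vowel), it takes -kat, giving *muromukat*.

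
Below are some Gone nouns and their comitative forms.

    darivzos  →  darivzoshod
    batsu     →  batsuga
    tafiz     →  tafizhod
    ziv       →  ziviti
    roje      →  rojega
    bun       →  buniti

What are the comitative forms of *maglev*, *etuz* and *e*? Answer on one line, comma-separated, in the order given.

The suffix is conditioned by the final sound: -hod when the stem ends in a sibilant (*darivzos*, *tafiz*); -iti when the stem ends in a non-sibilant consonant (*ziv*, *bun*); -ga when the stem ends in a vowel (*batsu*, *roje*).
Since the final sound of *maglev* is /v/ (a non-sibilant consonant), it takes -iti, giving *magleviti*.
*etuz*: final sound = /z/, a sibilant → -hod → *etuzhod*.
Since the final sound of *e* is /e/ (a vowel), it takes -ga, giving *ega*.

magleviti, etuzhod, ega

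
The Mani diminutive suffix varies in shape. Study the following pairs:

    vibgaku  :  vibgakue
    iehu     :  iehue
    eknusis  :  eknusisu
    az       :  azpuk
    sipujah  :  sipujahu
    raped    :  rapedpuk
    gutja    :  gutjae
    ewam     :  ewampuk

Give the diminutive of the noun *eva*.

evae

The suffix is conditioned by the final sound: -u when the stem ends in a voiceless consonant (*eknusis*, *sipujah*); -puk when the stem ends in a voiced consonant (*az*, *raped*, *ewam*); -e when the stem ends in a vowel (*vibgaku*, *iehu*, *gutja*).
*eva*: final sound = /a/, a vowel → -e → *evae*.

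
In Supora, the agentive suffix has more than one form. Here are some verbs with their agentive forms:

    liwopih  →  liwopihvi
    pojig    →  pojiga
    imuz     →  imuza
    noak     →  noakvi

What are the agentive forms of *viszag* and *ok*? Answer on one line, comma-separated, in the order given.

viszaga, okvi

The suffix is conditioned by the final consonant: -vi when the stem ends in a voiceless consonant (*liwopih*, *noak*); -a when the stem ends in a voiced consonant (*pojig*, *imuz*).
The final consonant of *viszag* is /g/, which is voiced, so the suffix is -a, giving *viszaga*.
*ok* — final consonant /k/ (voiceless) → -vi → *okvi*.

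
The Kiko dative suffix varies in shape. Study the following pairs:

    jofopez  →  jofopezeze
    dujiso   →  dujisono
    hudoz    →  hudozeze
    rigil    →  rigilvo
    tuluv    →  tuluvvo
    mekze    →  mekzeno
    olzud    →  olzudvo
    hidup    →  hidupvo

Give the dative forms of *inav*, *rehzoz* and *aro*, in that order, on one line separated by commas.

inavvo, rehzozeze, arono

Looking at the final sound of each stem: -eze when the stem ends in a sibilant (*jofopez*, *hudoz*); -vo when the stem ends in a non-sibilant consonant (*rigil*, *tuluv*, *olzud*, *hidup*); -no when the stem ends in a vowel (*dujiso*, *mekze*).
*inav*: final sound = /v/, a non-sibilant consonant → -vo → *inavvo*.
*rehzoz*: final sound = /z/, a sibilant → -eze → *rehzozeze*.
Since the final sound of *aro* is /o/ (a vowel), it takes -no, giving *arono*.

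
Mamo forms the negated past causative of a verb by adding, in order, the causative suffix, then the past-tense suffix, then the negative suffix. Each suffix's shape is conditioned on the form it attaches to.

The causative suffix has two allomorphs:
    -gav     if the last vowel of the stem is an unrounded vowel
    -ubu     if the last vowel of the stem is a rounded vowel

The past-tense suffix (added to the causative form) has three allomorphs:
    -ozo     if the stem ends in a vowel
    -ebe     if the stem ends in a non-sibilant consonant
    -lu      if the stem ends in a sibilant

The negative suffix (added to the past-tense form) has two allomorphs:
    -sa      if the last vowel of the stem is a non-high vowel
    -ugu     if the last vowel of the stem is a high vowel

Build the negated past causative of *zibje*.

The last vowel of *zibje* is /e/, which is an unrounded vowel, so the causative suffix is -gav, giving *zibjegav*.
The causative form *zibjegav* — final sound /v/ (a non-sibilant consonant) → -ebe → *zibjegavebe*.
Since the last vowel of the past-tense form *zibjegavebe* is /e/ (a non-high vowel), it takes -sa, giving *zibjegavebesa*.

zibjegavebesa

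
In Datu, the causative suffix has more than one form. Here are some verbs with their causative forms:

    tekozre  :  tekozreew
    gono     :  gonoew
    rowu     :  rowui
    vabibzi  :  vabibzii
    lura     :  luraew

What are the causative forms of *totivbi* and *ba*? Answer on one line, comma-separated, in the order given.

The alternation tracks the last vowel of the stem — -i when the last vowel of the stem is a high vowel (*rowu*, *vabibzi*); -ew when the last vowel of the stem is a non-high vowel (*tekozre*, *gono*, *lura*).
*totivbi*: last vowel = /i/, a high vowel → -i → *totivbii*.
*ba* — last vowel /a/ (a non-high vowel) → -ew → *baew*.

totivbii, baew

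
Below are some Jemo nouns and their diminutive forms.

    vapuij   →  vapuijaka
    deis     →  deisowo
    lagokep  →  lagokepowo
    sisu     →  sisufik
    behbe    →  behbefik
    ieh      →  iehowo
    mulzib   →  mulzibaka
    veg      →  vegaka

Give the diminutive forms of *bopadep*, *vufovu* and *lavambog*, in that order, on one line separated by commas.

The pattern is voicing of the final sound: -owo when the stem ends in a voiceless consonant (*deis*, *lagokep*, *ieh*); -aka when the stem ends in a voiced consonant (*vapuij*, *mulzib*, *veg*); -fik when the stem ends in a vowel (*sisu*, *behbe*).
*bopadep*: final sound = /p/, a voiceless consonant → -owo → *bopadepowo*.
*vufovu*: final sound = /u/, a vowel → -fik → *vufovufik*.
*lavambog* — final sound /g/ (a voiced consonant) → -aka → *lavambogaka*.

bopadepowo, vufovufik, lavambogaka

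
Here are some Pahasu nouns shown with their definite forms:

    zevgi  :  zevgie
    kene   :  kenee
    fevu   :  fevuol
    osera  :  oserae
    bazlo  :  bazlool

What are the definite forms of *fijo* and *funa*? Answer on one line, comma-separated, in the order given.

Looking at the last vowel of each stem: -ol when the last vowel of the stem is a rounded vowel (*fevu*, *bazlo*); -e when the last vowel of the stem is an unrounded vowel (*zevgi*, *kene*, *osera*).
*fijo*: last vowel = /o/, a rounded vowel → -ol → *fijool*.
The last vowel of *funa* is /a/, which is an unrounded vowel, so the suffix is -e, giving *funae*.

fijool, funae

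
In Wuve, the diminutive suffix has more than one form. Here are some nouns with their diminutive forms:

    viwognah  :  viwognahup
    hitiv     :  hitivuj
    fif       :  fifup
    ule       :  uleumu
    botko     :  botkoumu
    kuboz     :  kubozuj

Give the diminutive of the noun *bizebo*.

bizeboumu

Looking at the final sound of each stem: -up when the stem ends in a voiceless consonant (*viwognah*, *fif*); -uj when the stem ends in a voiced consonant (*hitiv*, *kuboz*); -umu when the stem ends in a vowel (*ule*, *botko*).
The final sound of *bizebo* is /o/, which is a vowel, so the suffix is -umu, giving *bizeboumu*.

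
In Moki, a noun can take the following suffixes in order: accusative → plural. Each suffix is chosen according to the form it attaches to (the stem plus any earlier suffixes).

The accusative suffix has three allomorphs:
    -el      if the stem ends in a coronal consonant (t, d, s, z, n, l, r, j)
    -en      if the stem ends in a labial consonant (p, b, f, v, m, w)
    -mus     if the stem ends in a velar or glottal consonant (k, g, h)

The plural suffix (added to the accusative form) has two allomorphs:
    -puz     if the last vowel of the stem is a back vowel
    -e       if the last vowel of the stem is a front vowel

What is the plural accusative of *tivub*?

The final consonant of *tivub* is /b/, which is labial, so the accusative suffix is -en, giving *tivuben*.
The accusative form *tivuben* — last vowel /e/ (a front vowel) → -e → *tivubene*.

tivubene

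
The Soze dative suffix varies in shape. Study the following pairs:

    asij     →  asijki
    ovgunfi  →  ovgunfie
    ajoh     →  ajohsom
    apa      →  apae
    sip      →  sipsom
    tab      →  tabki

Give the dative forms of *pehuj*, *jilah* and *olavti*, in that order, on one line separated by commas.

The alternation tracks the final sound of the stem — -som when the stem ends in a voiceless consonant (*ajoh*, *sip*); -ki when the stem ends in a voiced consonant (*asij*, *tab*); -e when the stem ends in a vowel (*ovgunfi*, *apa*).
The final sound of *pehuj* is /j/, which is a voiced consonant, so the suffix is -ki, giving *pehujki*.
Since the final sound of *jilah* is /h/ (a voiceless consonant), it takes -som, giving *jilahsom*.
*olavti* — final sound /i/ (a vowel) → -e → *olavtie*.

pehujki, jilahsom, olavtie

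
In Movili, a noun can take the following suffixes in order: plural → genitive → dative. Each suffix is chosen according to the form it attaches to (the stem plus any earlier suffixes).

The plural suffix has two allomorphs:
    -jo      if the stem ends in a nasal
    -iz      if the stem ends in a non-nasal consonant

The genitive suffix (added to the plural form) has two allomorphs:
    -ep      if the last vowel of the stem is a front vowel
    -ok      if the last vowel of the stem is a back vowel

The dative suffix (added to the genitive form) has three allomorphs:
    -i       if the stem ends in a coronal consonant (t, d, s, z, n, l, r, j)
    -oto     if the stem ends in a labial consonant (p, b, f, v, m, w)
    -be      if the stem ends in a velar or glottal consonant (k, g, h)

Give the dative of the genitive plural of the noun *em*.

*em*: final consonant = /m/, a nasal → -jo → *emjo*.
The plural form *emjo*: last vowel = /o/, a back vowel → -ok → *emjook*.
The final consonant of the genitive form *emjook* is /k/, which is velar/glottal, so the dative suffix is -be, giving *emjookbe*.

emjookbe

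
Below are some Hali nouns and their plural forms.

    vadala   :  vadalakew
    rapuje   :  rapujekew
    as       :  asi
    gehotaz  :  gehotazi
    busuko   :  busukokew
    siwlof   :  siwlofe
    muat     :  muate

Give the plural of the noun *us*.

usi

The alternation tracks the final sound of the stem — -i when the stem ends in a sibilant (*as*, *gehotaz*); -e when the stem ends in a non-sibilant consonant (*siwlof*, *muat*); -kew when the stem ends in a vowel (*vadala*, *rapuje*, *busuko*).
The final sound of *us* is /s/, which is a sibilant, so the suffix is -i, giving *usi*.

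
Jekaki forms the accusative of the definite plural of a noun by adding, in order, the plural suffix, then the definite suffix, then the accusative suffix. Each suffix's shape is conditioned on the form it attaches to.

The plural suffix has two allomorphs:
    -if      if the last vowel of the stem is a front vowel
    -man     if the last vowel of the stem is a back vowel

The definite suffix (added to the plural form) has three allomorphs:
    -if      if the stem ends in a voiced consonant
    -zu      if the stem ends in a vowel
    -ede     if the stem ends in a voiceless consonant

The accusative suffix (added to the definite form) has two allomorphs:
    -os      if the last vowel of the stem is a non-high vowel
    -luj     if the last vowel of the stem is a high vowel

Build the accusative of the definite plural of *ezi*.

*ezi* — last vowel /i/ (a front vowel) → -if → *eziif*.
Since the final sound of the plural form *eziif* is /f/ (a voiceless consonant), it takes -ede, giving *eziifede*.
The last vowel of the definite form *eziifede* is /e/, which is a non-high vowel, so the accusative suffix is -os, giving *eziifedeos*.

eziifedeos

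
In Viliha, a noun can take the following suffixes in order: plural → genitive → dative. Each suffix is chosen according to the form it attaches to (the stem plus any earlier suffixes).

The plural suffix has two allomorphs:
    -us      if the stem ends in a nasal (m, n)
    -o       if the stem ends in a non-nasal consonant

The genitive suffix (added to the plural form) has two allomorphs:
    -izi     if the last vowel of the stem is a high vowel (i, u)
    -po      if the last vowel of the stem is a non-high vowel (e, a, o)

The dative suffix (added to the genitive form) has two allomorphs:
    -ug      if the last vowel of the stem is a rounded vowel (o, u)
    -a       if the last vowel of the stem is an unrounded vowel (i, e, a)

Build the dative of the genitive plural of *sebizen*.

sebizenusizia

Since the final consonant of *sebizen* is /n/ (a nasal), it takes -us, giving *sebizenus*.
The last vowel of the plural form *sebizenus* is /u/, which is a high vowel, so the genitive suffix is -izi, giving *sebizenusizi*.
The genitive form *sebizenusizi* — last vowel /i/ (an unrounded vowel) → -a → *sebizenusizia*.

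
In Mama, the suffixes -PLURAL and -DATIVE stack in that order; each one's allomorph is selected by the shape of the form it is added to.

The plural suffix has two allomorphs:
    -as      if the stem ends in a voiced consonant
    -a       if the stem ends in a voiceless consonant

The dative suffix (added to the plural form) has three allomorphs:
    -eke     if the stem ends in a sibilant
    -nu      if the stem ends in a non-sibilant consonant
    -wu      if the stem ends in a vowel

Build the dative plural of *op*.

The final consonant of *op* is /p/, which is voiceless, so the plural suffix is -a, giving *opa*.
Since the final sound of the plural form *opa* is /a/ (a vowel), it takes -wu, giving *opawu*.

opawu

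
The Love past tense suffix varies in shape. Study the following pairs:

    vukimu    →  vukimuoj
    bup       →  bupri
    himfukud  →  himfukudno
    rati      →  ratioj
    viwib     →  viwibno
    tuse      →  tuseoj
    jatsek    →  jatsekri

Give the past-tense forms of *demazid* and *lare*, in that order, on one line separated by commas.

demazidno, lareoj

The suffix is conditioned by the final sound: -ri when the stem ends in a voiceless consonant (*bup*, *jatsek*); -no when the stem ends in a voiced consonant (*himfukud*, *viwib*); -oj when the stem ends in a vowel (*vukimu*, *rati*, *tuse*).
Since the final sound of *demazid* is /d/ (a voiced consonant), it takes -no, giving *demazidno*.
The final sound of *lare* is /e/, which is a vowel, so the suffix is -oj, giving *lareoj*.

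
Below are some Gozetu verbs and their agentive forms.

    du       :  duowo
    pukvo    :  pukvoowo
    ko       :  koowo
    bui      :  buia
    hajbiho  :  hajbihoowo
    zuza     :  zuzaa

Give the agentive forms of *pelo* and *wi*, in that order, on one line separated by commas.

peloowo, wia

The suffix is conditioned by the last vowel: -owo when the last vowel of the stem is a rounded vowel (*du*, *pukvo*, *ko*, *hajbiho*); -a when the last vowel of the stem is an unrounded vowel (*bui*, *zuza*).
The last vowel of *pelo* is /o/, which is a rounded vowel, so the suffix is -owo, giving *peloowo*.
*wi* — last vowel /i/ (an unrounded vowel) → -a → *wia*.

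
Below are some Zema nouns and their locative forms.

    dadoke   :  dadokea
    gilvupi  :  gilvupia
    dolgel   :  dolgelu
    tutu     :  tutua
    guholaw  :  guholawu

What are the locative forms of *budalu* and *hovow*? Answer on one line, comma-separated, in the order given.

The alternation tracks the final sound of the stem — -u when the stem ends in a consonant (*dolgel*, *guholaw*); -a when the stem ends in a vowel (*dadoke*, *gilvupi*, *tutu*).
Since the final sound of *budalu* is /u/ (a vowel), it takes -a, giving *budalua*.
Since the final sound of *hovow* is /w/ (a consonant), it takes -u, giving *hovowu*.

budalua, hovowu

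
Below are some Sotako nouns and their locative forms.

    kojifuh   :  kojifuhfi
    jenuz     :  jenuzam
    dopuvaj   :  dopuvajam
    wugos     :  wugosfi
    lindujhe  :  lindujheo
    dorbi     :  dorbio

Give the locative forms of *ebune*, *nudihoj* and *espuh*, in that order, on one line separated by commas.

ebuneo, nudihojam, espuhfi

Looking at the final sound of each stem: -fi when the stem ends in a voiceless consonant (*kojifuh*, *wugos*); -am when the stem ends in a voiced consonant (*jenuz*, *dopuvaj*); -o when the stem ends in a vowel (*lindujhe*, *dorbi*).
Since the final sound of *ebune* is /e/ (a vowel), it takes -o, giving *ebuneo*.
*nudihoj* — final sound /j/ (a voiced consonant) → -am → *nudihojam*.
The final sound of *espuh* is /h/, which is a voiceless consonant, so the suffix is -fi, giving *espuhfi*.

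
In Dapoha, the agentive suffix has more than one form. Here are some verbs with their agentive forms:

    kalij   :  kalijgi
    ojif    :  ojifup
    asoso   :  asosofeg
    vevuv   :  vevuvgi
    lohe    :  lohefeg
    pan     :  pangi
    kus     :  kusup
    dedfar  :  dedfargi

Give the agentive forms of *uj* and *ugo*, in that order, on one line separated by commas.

The suffix is conditioned by the final sound: -up when the stem ends in a voiceless consonant (*ojif*, *kus*); -gi when the stem ends in a voiced consonant (*kalij*, *vevuv*, *pan*, *dedfar*); -feg when the stem ends in a vowel (*asoso*, *lohe*).
*uj*: final sound = /j/, a voiced consonant → -gi → *ujgi*.
*ugo*: final sound = /o/, a vowel → -feg → *ugofeg*.

ujgi, ugofeg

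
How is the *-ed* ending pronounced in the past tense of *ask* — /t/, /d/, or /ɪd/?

/t/

The stem *ask* ends in a voiceless consonant other than /t/.
The -ed suffix is realized as /ɪd/ after /t, d/; as /t/ after other voiceless consonants; and as /d/ after other voiced sounds.
So -ed on *ask* is pronounced /t/.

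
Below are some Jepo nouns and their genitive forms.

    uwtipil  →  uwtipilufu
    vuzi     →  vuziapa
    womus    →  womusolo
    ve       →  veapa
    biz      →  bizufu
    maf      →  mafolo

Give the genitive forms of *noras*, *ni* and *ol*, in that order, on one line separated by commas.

The suffix is conditioned by the final sound: -olo when the stem ends in a voiceless consonant (*womus*, *maf*); -ufu when the stem ends in a voiced consonant (*uwtipil*, *biz*); -apa when the stem ends in a vowel (*vuzi*, *ve*).
*noras*: final sound = /s/, a voiceless consonant → -olo → *norasolo*.
Since the final sound of *ni* is /i/ (a vowel), it takes -apa, giving *niapa*.
The final sound of *ol* is /l/, which is a voiced consonant, so the suffix is -ufu, giving *olufu*.

norasolo, niapa, olufu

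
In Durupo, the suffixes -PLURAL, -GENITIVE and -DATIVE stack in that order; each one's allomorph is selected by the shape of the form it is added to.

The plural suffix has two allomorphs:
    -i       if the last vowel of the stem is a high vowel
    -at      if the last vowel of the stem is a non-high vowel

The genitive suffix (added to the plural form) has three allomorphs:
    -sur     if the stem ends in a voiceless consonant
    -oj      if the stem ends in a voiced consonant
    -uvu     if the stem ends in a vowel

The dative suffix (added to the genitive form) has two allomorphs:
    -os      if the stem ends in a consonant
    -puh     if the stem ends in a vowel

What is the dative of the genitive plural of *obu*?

*obu*: last vowel = /u/, a high vowel → -i → *obui*.
Since the final sound of the plural form *obui* is /i/ (a vowel), it takes -uvu, giving *obuiuvu*.
The genitive form *obuiuvu*: final sound = /u/, a vowel → -puh → *obuiuvupuh*.

obuiuvupuh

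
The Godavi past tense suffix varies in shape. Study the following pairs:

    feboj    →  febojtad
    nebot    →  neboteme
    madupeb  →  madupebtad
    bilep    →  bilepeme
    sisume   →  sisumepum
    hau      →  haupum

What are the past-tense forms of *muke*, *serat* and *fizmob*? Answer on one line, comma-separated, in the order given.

The pattern is voicing of the final sound: -eme when the stem ends in a voiceless consonant (*nebot*, *bilep*); -tad when the stem ends in a voiced consonant (*feboj*, *madupeb*); -pum when the stem ends in a vowel (*sisume*, *hau*).
The final sound of *muke* is /e/, which is a vowel, so the suffix is -pum, giving *mukepum*.
*serat*: final sound = /t/, a voiceless consonant → -eme → *serateme*.
Since the final sound of *fizmob* is /b/ (a voiced consonant), it takes -tad, giving *fizmobtad*.

mukepum, serateme, fizmobtad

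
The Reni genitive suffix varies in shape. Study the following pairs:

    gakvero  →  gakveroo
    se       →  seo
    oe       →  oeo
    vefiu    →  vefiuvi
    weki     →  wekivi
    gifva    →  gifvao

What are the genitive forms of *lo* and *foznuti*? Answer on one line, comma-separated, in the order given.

The pattern is height harmony: -vi when the last vowel of the stem is a high vowel (*vefiu*, *weki*); -o when the last vowel of the stem is a non-high vowel (*gakvero*, *se*, *oe*, *gifva*).
*lo*: last vowel = /o/, a non-high vowel → -o → *loo*.
*foznuti* — last vowel /i/ (a high vowel) → -vi → *foznutivi*.

loo, foznutivi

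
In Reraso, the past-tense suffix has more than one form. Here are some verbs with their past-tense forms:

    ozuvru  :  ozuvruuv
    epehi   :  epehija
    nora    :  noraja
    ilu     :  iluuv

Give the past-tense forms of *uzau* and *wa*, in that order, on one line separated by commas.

uzauuv, waja

Looking at the last vowel of each stem: -uv when the last vowel of the stem is a rounded vowel (*ozuvru*, *ilu*); -ja when the last vowel of the stem is an unrounded vowel (*epehi*, *nora*).
*uzau* — last vowel /u/ (a rounded vowel) → -uv → *uzauuv*.
Since the last vowel of *wa* is /a/ (an unrounded vowel), it takes -ja, giving *waja*.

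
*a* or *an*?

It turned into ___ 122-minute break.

a

The indefinite article is chosen by the initial *sound* of the following word, not its spelling.
The number *122* is spoken "one hundred …", beginning with /wʌn/ — a consonant sound.
So the article is *a*: It turned into a 122-minute break.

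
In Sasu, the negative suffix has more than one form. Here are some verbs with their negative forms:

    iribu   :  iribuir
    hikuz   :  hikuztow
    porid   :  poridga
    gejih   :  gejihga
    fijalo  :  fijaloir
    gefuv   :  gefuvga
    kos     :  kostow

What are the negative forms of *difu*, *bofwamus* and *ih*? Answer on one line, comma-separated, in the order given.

difuir, bofwamustow, ihga

Looking at the final sound of each stem: -tow when the stem ends in a sibilant (*hikuz*, *kos*); -ga when the stem ends in a non-sibilant consonant (*porid*, *gejih*, *gefuv*); -ir when the stem ends in a vowel (*iribu*, *fijalo*).
Since the final sound of *difu* is /u/ (a vowel), it takes -ir, giving *difuir*.
The final sound of *bofwamus* is /s/, which is a sibilant, so the suffix is -tow, giving *bofwamustow*.
Since the final sound of *ih* is /h/ (a non-sibilant consonant), it takes -ga, giving *ihga*.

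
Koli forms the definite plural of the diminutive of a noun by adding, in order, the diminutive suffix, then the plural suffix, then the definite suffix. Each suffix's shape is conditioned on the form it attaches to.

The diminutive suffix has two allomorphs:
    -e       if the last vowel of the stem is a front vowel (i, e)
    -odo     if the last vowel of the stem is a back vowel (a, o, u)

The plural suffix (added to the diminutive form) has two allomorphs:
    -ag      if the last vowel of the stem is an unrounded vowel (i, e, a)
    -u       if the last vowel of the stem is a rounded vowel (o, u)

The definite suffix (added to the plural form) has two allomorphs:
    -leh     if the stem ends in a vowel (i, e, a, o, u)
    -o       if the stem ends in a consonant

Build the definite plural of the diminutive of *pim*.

pimeago

Since the last vowel of *pim* is /i/ (a front vowel), it takes -e, giving *pime*.
The diminutive form *pime* — last vowel /e/ (an unrounded vowel) → -ag → *pimeag*.
Since the final sound of the plural form *pimeag* is /g/ (a consonant), it takes -o, giving *pimeago*.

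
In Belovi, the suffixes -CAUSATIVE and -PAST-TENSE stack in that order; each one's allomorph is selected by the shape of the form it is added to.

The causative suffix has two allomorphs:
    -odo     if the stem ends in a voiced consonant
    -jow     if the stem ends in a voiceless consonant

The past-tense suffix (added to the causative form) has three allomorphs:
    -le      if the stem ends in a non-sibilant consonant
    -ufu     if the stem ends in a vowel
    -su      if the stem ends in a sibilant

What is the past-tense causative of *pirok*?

pirokjowle

Since the final consonant of *pirok* is /k/ (voiceless), it takes -jow, giving *pirokjow*.
The final sound of the causative form *pirokjow* is /w/, which is a non-sibilant consonant, so the past-tense suffix is -le, giving *pirokjowle*.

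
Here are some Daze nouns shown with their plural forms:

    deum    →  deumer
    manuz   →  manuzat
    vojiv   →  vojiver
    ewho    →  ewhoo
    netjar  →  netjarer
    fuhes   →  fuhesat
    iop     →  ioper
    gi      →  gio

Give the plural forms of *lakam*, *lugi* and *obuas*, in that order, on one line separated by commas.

Looking at the final sound of each stem: -at when the stem ends in a sibilant (*manuz*, *fuhes*); -er when the stem ends in a non-sibilant consonant (*deum*, *vojiv*, *netjar*, *iop*); -o when the stem ends in a vowel (*ewho*, *gi*).
Since the final sound of *lakam* is /m/ (a non-sibilant consonant), it takes -er, giving *lakamer*.
The final sound of *lugi* is /i/, which is a vowel, so the suffix is -o, giving *lugio*.
*obuas*: final sound = /s/, a sibilant → -at → *obuasat*.

lakamer, lugio, obuasat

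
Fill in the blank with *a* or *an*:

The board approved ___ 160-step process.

The indefinite article is chosen by the initial *sound* of the following word, not its spelling.
The number *160* is spoken "one hundred …", beginning with /wʌn/ — a consonant sound.
So the article is *a*: The board approved a 160-step process.

a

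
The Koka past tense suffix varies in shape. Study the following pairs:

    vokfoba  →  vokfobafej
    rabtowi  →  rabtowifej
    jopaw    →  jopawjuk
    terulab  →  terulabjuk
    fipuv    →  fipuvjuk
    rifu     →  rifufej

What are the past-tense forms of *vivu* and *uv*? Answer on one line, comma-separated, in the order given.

The alternation tracks the final sound of the stem — -juk when the stem ends in a consonant (*jopaw*, *terulab*, *fipuv*); -fej when the stem ends in a vowel (*vokfoba*, *rabtowi*, *rifu*).
The final sound of *vivu* is /u/, which is a vowel, so the suffix is -fej, giving *vivufej*.
Since the final sound of *uv* is /v/ (a consonant), it takes -juk, giving *uvjuk*.

vivufej, uvjuk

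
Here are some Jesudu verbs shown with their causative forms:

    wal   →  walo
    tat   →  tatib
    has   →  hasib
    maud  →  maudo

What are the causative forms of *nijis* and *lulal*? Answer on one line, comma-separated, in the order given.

The alternation tracks the final consonant of the stem — -ib when the stem ends in a voiceless consonant (*tat*, *has*); -o when the stem ends in a voiced consonant (*wal*, *maud*).
Since the final consonant of *nijis* is /s/ (voiceless), it takes -ib, giving *nijisib*.
Since the final consonant of *lulal* is /l/ (voiced), it takes -o, giving *lulalo*.

nijisib, lulalo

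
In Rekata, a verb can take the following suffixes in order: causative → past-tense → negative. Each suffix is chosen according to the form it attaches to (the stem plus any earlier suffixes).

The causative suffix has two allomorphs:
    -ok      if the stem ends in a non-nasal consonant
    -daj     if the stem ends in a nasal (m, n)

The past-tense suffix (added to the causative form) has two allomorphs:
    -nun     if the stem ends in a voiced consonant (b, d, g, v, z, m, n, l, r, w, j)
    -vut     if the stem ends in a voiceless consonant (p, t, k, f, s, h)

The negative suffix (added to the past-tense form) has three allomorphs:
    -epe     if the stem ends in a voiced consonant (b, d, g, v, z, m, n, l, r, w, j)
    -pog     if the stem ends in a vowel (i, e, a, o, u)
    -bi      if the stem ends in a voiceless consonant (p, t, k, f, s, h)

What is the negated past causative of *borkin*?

borkindajnunepe

*borkin* — final consonant /n/ (a nasal) → -daj → *borkindaj*.
The causative form *borkindaj* — final consonant /j/ (voiced) → -nun → *borkindajnun*.
Since the final sound of the past-tense form *borkindajnun* is /n/ (a voiced consonant), it takes -epe, giving *borkindajnunepe*.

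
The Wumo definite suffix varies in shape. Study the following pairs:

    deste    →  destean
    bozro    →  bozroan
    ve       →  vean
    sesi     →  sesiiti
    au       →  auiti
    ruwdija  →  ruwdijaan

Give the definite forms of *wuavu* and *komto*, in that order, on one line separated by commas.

The suffix is conditioned by the last vowel: -iti when the last vowel of the stem is a high vowel (*sesi*, *au*); -an when the last vowel of the stem is a non-high vowel (*deste*, *bozro*, *ve*, *ruwdija*).
*wuavu* — last vowel /u/ (a high vowel) → -iti → *wuavuiti*.
The last vowel of *komto* is /o/, which is a non-high vowel, so the suffix is -an, giving *komtoan*.

wuavuiti, komtoan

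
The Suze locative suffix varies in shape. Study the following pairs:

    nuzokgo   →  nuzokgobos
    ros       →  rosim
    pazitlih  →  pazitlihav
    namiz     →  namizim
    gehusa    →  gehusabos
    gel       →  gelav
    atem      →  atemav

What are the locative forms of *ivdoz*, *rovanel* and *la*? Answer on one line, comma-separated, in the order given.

ivdozim, rovanelav, labos

The pattern is sibilance of the final sound: -im when the stem ends in a sibilant (*ros*, *namiz*); -av when the stem ends in a non-sibilant consonant (*pazitlih*, *gel*, *atem*); -bos when the stem ends in a vowel (*nuzokgo*, *gehusa*).
*ivdoz* — final sound /z/ (a sibilant) → -im → *ivdozim*.
*rovanel*: final sound = /l/, a non-sibilant consonant → -av → *rovanelav*.
The final sound of *la* is /a/, which is a vowel, so the suffix is -bos, giving *labos*.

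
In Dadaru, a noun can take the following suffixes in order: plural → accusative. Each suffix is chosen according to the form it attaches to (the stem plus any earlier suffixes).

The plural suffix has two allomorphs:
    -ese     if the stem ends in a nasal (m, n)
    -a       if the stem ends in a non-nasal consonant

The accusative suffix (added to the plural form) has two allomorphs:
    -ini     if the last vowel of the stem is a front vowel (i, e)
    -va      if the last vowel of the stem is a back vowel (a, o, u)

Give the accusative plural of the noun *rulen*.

*rulen*: final consonant = /n/, a nasal → -ese → *rulenese*.
The plural form *rulenese* — last vowel /e/ (a front vowel) → -ini → *ruleneseini*.

ruleneseini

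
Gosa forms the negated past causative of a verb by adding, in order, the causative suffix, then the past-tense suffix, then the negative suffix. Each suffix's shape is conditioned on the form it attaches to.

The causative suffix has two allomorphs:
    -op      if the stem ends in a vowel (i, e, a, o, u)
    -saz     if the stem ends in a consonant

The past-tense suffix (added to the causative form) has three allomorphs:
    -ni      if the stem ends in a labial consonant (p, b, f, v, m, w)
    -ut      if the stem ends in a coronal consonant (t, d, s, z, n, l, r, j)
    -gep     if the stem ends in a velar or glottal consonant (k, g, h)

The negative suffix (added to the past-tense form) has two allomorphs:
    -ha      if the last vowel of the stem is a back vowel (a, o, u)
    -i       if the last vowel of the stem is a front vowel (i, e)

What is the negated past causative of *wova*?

Since the final sound of *wova* is /a/ (a vowel), it takes -op, giving *wovaop*.
The causative form *wovaop*: final consonant = /p/, labial → -ni → *wovaopni*.
The past-tense form *wovaopni* — last vowel /i/ (a front vowel) → -i → *wovaopnii*.

wovaopnii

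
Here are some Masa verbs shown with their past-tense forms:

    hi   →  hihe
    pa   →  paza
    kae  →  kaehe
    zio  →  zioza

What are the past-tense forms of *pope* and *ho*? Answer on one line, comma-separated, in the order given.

popehe, hoza

The suffix is conditioned by the last vowel: -he when the last vowel of the stem is a front vowel (*hi*, *kae*); -za when the last vowel of the stem is a back vowel (*pa*, *zio*).
*pope*: last vowel = /e/, a front vowel → -he → *popehe*.
*ho* — last vowel /o/ (a back vowel) → -za → *hoza*.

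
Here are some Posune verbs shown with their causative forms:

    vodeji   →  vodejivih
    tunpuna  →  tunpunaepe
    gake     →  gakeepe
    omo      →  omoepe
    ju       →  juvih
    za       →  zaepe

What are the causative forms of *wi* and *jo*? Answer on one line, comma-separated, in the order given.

wivih, joepe

The suffix is conditioned by the last vowel: -vih when the last vowel of the stem is a high vowel (*vodeji*, *ju*); -epe when the last vowel of the stem is a non-high vowel (*tunpuna*, *gake*, *omo*, *za*).
The last vowel of *wi* is /i/, which is a high vowel, so the suffix is -vih, giving *wivih*.
*jo* — last vowel /o/ (a non-high vowel) → -epe → *joepe*.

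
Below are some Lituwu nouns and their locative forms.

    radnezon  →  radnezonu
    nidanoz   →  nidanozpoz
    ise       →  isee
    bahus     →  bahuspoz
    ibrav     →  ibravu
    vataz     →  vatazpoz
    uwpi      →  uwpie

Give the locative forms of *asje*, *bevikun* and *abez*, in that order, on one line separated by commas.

Looking at the final sound of each stem: -poz when the stem ends in a sibilant (*nidanoz*, *bahus*, *vataz*); -u when the stem ends in a non-sibilant consonant (*radnezon*, *ibrav*); -e when the stem ends in a vowel (*ise*, *uwpi*).
*asje* — final sound /e/ (a vowel) → -e → *asjee*.
*bevikun*: final sound = /n/, a non-sibilant consonant → -u → *bevikunu*.
Since the final sound of *abez* is /z/ (a sibilant), it takes -poz, giving *abezpoz*.

asjee, bevikunu, abezpoz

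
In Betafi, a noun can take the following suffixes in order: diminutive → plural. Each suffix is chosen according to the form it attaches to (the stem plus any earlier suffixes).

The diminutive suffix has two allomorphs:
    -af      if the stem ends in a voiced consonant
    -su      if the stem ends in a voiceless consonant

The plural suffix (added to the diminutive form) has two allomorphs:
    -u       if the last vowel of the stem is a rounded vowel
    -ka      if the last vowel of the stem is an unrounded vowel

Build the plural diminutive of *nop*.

nopsuu

*nop*: final consonant = /p/, voiceless → -su → *nopsu*.
The diminutive form *nopsu*: last vowel = /u/, a rounded vowel → -u → *nopsuu*.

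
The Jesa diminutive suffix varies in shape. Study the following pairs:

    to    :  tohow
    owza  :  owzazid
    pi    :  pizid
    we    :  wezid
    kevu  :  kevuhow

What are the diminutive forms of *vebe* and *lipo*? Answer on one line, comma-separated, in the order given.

vebezid, lipohow

Looking at the last vowel of each stem: -how when the last vowel of the stem is a rounded vowel (*to*, *kevu*); -zid when the last vowel of the stem is an unrounded vowel (*owza*, *pi*, *we*).
Since the last vowel of *vebe* is /e/ (an unrounded vowel), it takes -zid, giving *vebezid*.
*lipo* — last vowel /o/ (a rounded vowel) → -how → *lipohow*.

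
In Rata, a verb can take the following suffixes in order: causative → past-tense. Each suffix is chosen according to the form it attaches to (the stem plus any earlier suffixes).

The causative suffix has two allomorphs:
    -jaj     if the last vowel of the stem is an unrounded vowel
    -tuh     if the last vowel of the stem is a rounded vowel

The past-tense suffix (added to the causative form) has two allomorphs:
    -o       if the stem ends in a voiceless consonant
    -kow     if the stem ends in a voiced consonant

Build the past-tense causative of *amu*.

amutuho

Since the last vowel of *amu* is /u/ (a rounded vowel), it takes -tuh, giving *amutuh*.
The causative form *amutuh*: final consonant = /h/, voiceless → -o → *amutuho*.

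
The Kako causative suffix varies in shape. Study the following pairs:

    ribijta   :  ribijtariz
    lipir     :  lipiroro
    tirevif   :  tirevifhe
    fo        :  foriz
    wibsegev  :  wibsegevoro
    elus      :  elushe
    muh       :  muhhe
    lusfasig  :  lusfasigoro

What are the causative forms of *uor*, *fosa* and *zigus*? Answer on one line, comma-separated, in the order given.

The alternation tracks the final sound of the stem — -he when the stem ends in a voiceless consonant (*tirevif*, *elus*, *muh*); -oro when the stem ends in a voiced consonant (*lipir*, *wibsegev*, *lusfasig*); -riz when the stem ends in a vowel (*ribijta*, *fo*).
*uor*: final sound = /r/, a voiced consonant → -oro → *uororo*.
*fosa*: final sound = /a/, a vowel → -riz → *fosariz*.
Since the final sound of *zigus* is /s/ (a voiceless consonant), it takes -he, giving *zigushe*.

uororo, fosariz, zigushe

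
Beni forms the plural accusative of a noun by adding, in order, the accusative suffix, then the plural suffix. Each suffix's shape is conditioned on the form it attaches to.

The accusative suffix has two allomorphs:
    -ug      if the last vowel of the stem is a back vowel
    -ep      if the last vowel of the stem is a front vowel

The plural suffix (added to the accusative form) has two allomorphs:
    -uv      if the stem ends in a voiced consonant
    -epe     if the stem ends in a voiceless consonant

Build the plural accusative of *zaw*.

zawuguv

The last vowel of *zaw* is /a/, which is a back vowel, so the accusative suffix is -ug, giving *zawug*.
Since the final consonant of the accusative form *zawug* is /g/ (voiced), it takes -uv, giving *zawuguv*.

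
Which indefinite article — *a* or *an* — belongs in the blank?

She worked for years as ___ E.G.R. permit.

The indefinite article is chosen by the initial *sound* of the following word, not its spelling.
The initialism *E.G.R.* is read letter by letter; the first letter, E, is pronounced /iː/, which begins with a vowel sound.
So the article is *an*: She worked for years as an E.G.R. permit.

an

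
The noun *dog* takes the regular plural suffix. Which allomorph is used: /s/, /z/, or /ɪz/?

The stem *dog* ends in a voiced non-sibilant sound.
The plural suffix surfaces as /ɪz/ after sibilants, /s/ after other voiceless consonants, and /z/ after other voiced sounds.
So the plural -s on *dog* is pronounced /z/.

/z/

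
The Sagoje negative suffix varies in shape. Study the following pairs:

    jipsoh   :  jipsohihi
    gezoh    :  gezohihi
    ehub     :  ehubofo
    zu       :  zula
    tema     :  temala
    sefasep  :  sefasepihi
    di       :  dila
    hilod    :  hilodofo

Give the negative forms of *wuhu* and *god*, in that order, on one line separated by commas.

wuhula, godofo

The alternation tracks the final sound of the stem — -ihi when the stem ends in a voiceless consonant (*jipsoh*, *gezoh*, *sefasep*); -ofo when the stem ends in a voiced consonant (*ehub*, *hilod*); -la when the stem ends in a vowel (*zu*, *tema*, *di*).
*wuhu*: final sound = /u/, a vowel → -la → *wuhula*.
*god* — final sound /d/ (a voiced consonant) → -ofo → *godofo*.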